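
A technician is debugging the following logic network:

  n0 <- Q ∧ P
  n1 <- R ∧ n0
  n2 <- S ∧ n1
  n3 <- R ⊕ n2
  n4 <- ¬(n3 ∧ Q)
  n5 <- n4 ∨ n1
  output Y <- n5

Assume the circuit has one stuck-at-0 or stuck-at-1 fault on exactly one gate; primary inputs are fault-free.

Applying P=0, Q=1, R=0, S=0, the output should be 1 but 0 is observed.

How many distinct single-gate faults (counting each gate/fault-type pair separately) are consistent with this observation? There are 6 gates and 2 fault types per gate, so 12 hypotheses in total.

Fault-free: n0=0, n1=0, n2=0, n3=0, n4=1, n5=1 → 1. Observed 0.
  n0 stuck-at-0: output 1 ✗
  n0 stuck-at-1: output 1 ✗
  n1 stuck-at-0: output 1 ✗
  n1 stuck-at-1: output 1 ✗
  n2 stuck-at-0: output 1 ✗
  n2 stuck-at-1: output 0 ✓
  n3 stuck-at-0: output 1 ✗
  n3 stuck-at-1: output 0 ✓
  n4 stuck-at-0: output 0 ✓
  n4 stuck-at-1: output 1 ✗
  n5 stuck-at-0: output 0 ✓
  n5 stuck-at-1: output 1 ✗
Consistent faults: {n2 stuck-at-1, n3 stuck-at-1, n4 stuck-at-0, n5 stuck-at-0} — 4 in all.

4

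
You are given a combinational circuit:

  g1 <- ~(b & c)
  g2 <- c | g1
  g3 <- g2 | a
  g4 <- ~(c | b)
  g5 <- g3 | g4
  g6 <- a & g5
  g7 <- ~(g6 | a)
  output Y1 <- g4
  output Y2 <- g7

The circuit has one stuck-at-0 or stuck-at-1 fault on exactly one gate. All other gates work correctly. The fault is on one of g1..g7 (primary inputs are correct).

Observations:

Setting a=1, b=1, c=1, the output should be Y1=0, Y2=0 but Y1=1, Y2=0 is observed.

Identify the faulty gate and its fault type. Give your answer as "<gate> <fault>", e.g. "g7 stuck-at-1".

Fault-free values for test 1 (a=1, b=1, c=1): g1=0, g2=1, g3=1, g4=0, g5=1, g6=1, g7=0, giving Y1=0, Y2=0. Observed Y1=1, Y2=0.
Test 1: faults giving observed Y1=1, Y2=0 are {g4 stuck-at-1}.
Only g4 stuck-at-1 is consistent with every test.

g4 stuck-at-1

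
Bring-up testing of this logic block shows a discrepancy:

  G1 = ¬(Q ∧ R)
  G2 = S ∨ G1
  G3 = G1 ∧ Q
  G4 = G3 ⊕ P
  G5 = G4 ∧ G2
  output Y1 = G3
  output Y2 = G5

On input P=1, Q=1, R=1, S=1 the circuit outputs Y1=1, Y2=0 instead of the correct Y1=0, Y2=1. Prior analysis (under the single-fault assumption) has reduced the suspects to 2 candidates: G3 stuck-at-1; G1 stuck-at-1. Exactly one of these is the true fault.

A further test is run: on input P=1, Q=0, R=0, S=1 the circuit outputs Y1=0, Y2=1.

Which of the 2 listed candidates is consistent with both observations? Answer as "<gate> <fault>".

Evaluate each candidate on input P=1, Q=0, R=0, S=1:
  G3 stuck-at-1: G1=1, G2=1, G3=1 [stuck-at-1], G4=0, G5=0 → Y1=1, Y2=0 — eliminated
  G1 stuck-at-1: G1=1 [stuck-at-1], G2=1, G3=0, G4=1, G5=1 → Y1=0, Y2=1 — matches
Only G1 stuck-at-1 reproduces the observed Y1=0, Y2=1.

G1 stuck-at-1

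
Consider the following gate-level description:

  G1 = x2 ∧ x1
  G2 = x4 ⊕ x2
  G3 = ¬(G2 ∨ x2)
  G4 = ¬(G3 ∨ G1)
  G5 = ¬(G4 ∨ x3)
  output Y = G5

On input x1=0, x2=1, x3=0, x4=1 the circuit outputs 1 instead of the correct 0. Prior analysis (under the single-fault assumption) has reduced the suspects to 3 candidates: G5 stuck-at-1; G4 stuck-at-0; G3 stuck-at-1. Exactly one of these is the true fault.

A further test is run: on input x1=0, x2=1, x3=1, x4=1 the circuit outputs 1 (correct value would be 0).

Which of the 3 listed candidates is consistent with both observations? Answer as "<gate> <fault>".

G5 stuck-at-1

Evaluate each candidate on input x1=0, x2=1, x3=1, x4=1:
  G5 stuck-at-1: G1=0, G2=0, G3=0, G4=1, G5=1 [stuck-at-1] → 1 — matches
  G4 stuck-at-0: G1=0, G2=0, G3=0, G4=0 [stuck-at-0], G5=0 → 0 — eliminated
  G3 stuck-at-1: G1=0, G2=0, G3=1 [stuck-at-1], G4=0, G5=0 → 0 — eliminated
Only G5 stuck-at-1 reproduces the observed 1.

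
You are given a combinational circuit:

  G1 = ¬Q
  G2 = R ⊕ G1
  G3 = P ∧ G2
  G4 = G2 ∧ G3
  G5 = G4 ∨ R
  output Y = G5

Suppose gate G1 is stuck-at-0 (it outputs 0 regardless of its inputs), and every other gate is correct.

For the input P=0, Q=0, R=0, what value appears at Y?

0

Propagate with G1 forced: G1=0 [stuck-at-0], G2=0, G3=0, G4=0, G5=0.
So Y = 0. (Same as the fault-free value — the fault is masked on this input.)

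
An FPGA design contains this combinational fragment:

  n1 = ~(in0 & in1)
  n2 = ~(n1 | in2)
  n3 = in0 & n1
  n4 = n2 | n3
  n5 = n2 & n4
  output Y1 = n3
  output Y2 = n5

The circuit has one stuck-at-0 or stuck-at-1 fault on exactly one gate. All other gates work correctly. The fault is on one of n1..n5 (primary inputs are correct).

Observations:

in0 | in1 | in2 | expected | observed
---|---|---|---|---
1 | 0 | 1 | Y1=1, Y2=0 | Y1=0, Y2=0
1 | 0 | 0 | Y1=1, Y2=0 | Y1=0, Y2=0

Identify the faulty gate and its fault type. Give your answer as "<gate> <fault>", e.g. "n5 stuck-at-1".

n3 stuck-at-0

Fault-free values for test 1 (in0=1, in1=0, in2=1): n1=1, n2=0, n3=1, n4=1, n5=0, giving Y1=1, Y2=0. Observed Y1=0, Y2=0.
Test 1: faults giving observed Y1=0, Y2=0 are {n1 stuck-at-0, n3 stuck-at-0}.
Test 2 (in0=1, in1=0, in2=0): fault-free n1=1, n2=0, n3=1, n4=1, n5=0 → Y1=1, Y2=0; observed Y1=0, Y2=0. Eliminates n1 stuck-at-0.
Only n3 stuck-at-0 is consistent with every test.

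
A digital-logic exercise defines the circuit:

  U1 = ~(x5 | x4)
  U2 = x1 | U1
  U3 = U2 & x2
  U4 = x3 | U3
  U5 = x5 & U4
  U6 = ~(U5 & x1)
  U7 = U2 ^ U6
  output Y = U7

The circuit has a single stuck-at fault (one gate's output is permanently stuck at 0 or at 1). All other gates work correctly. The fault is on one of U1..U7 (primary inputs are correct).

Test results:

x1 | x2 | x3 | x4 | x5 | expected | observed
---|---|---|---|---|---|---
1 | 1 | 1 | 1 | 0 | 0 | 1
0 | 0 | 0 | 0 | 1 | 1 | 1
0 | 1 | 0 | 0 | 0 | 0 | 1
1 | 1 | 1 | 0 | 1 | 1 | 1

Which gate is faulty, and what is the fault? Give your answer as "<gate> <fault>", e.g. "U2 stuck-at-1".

U7 stuck-at-1

Fault-free values for test 1 (x1=1, x2=1, x3=1, x4=1, x5=0): U1=0, U2=1, U3=1, U4=1, U5=0, U6=1, U7=0, giving Y=0. Observed 1.
Test 1: faults giving observed 1 are {U2 stuck-at-0, U5 stuck-at-1, U6 stuck-at-0, U7 stuck-at-1}.
Test 2 (x1=0, x2=0, x3=0, x4=0, x5=1): fault-free U1=0, U2=0, U3=0, U4=0, U5=0, U6=1, U7=1 → 1; observed 1. Eliminates U6 stuck-at-0.
Test 3 (x1=0, x2=1, x3=0, x4=0, x5=0): fault-free U1=1, U2=1, U3=1, U4=1, U5=0, U6=1, U7=0 → 0; observed 1. Eliminates U5 stuck-at-1.
Test 4 (x1=1, x2=1, x3=1, x4=0, x5=1): fault-free U1=0, U2=1, U3=1, U4=1, U5=1, U6=0, U7=1 → 1; observed 1. Eliminates U2 stuck-at-0.
Only U7 stuck-at-1 is consistent with every test.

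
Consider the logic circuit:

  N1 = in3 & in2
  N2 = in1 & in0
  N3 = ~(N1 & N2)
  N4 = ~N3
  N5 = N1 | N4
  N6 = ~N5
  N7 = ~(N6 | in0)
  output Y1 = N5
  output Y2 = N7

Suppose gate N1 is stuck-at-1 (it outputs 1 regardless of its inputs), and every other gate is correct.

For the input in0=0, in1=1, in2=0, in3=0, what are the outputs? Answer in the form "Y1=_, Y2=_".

Propagate with N1 forced: N1=1 [stuck-at-1], N2=0, N3=1, N4=0, N5=1, N6=0, N7=1.
So the outputs are Y1=1, Y2=1. (Without the fault they would be Y1=0, Y2=0.)

Y1=1, Y2=1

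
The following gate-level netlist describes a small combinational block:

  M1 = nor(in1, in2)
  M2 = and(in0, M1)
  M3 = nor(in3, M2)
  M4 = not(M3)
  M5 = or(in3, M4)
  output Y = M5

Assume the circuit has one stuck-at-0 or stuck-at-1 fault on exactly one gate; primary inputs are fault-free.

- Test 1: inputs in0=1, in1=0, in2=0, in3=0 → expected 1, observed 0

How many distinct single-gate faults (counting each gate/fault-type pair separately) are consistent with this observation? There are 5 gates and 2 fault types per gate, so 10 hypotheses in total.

Fault-free: M1=1, M2=1, M3=0, M4=1, M5=1 → 1. Observed 0.
  M1 stuck-at-0: output 0 ✓
  M1 stuck-at-1: output 1 ✗
  M2 stuck-at-0: output 0 ✓
  M2 stuck-at-1: output 1 ✗
  M3 stuck-at-0: output 1 ✗
  M3 stuck-at-1: output 0 ✓
  M4 stuck-at-0: output 0 ✓
  M4 stuck-at-1: output 1 ✗
  M5 stuck-at-0: output 0 ✓
  M5 stuck-at-1: output 1 ✗
Consistent faults: {M1 stuck-at-0, M2 stuck-at-0, M3 stuck-at-1, M4 stuck-at-0, M5 stuck-at-0} — 5 in all.

5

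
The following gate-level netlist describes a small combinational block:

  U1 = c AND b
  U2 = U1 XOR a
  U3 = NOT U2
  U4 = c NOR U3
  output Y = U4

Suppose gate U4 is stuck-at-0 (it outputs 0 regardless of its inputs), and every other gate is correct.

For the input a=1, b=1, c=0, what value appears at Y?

Propagate with U4 forced: U1=0, U2=1, U3=0, U4=0 [stuck-at-0].
So Y = 0. (Without the fault it would be 1.)

0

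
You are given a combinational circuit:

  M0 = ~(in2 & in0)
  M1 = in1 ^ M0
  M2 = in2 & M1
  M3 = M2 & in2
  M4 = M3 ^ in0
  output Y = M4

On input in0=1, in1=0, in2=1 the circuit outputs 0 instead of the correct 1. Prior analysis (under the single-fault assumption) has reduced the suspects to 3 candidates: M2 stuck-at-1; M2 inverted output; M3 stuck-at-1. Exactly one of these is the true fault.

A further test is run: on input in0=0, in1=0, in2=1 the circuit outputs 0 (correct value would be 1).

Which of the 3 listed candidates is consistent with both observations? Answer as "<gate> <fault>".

M2 inverted output

Evaluate each candidate on input in0=0, in1=0, in2=1:
  M2 stuck-at-1: M0=1, M1=1, M2=1 [stuck-at-1], M3=1, M4=1 → 1 — eliminated
  M2 inverted output: M0=1, M1=1, M2=0 [inverted output], M3=0, M4=0 → 0 — matches
  M3 stuck-at-1: M0=1, M1=1, M2=1, M3=1 [stuck-at-1], M4=1 → 1 — eliminated
Only M2 inverted output reproduces the observed 0.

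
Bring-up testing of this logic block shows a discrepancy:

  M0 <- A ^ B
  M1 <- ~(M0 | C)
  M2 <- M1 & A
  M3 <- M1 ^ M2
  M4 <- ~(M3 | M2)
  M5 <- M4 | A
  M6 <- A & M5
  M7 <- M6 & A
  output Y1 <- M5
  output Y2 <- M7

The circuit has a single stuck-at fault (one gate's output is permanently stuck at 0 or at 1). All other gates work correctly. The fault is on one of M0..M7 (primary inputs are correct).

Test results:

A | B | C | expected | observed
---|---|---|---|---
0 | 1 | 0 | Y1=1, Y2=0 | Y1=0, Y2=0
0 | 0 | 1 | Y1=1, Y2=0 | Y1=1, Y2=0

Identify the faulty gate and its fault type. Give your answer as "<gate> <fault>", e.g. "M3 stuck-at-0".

M0 stuck-at-0

Fault-free values for test 1 (A=0, B=1, C=0): M0=1, M1=0, M2=0, M3=0, M4=1, M5=1, M6=0, M7=0, giving Y1=1, Y2=0. Observed Y1=0, Y2=0.
Test 1: faults giving observed Y1=0, Y2=0 are {M0 stuck-at-0, M1 stuck-at-1, M2 stuck-at-1, M3 stuck-at-1, M4 stuck-at-0, M5 stuck-at-0}.
Test 2 (A=0, B=0, C=1): fault-free M0=0, M1=0, M2=0, M3=0, M4=1, M5=1, M6=0, M7=0 → Y1=1, Y2=0; observed Y1=1, Y2=0. Eliminates M1 stuck-at-1, M2 stuck-at-1, M3 stuck-at-1, M4 stuck-at-0, M5 stuck-at-0.
Only M0 stuck-at-0 is consistent with every test.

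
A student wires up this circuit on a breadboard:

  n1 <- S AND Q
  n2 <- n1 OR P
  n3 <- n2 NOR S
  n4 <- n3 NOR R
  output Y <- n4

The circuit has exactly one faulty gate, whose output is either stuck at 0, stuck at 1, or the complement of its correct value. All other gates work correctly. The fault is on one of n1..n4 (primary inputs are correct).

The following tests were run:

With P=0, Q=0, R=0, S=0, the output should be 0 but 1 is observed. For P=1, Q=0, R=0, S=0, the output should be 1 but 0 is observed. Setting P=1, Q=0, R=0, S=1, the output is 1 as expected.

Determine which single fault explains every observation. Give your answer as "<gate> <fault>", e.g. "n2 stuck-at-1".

n2 inverted output

Fault-free values for test 1 (P=0, Q=0, R=0, S=0): n1=0, n2=0, n3=1, n4=0, giving Y=0. Observed 1.
Test 1: faults giving observed 1 are {n1 stuck-at-1, n1 inverted output, n2 stuck-at-1, n2 inverted output, n3 stuck-at-0, n3 inverted output, n4 stuck-at-1, n4 inverted output}.
Test 2 (P=1, Q=0, R=0, S=0): fault-free n1=0, n2=1, n3=0, n4=1 → 1; observed 0. Eliminates n1 stuck-at-1, n1 inverted output, n2 stuck-at-1, n3 stuck-at-0, n4 stuck-at-1.
Test 3 (P=1, Q=0, R=0, S=1): fault-free n1=0, n2=1, n3=0, n4=1 → 1; observed 1. Eliminates n3 inverted output, n4 inverted output.
Only n2 inverted output is consistent with every test.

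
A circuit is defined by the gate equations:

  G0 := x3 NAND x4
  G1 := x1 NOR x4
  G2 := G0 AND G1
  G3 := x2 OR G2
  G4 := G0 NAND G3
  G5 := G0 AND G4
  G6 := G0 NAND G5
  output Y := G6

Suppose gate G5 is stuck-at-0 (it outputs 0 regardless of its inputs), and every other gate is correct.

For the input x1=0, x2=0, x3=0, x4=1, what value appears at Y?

1

Propagate with G5 forced: G0=1, G1=0, G2=0, G3=0, G4=1, G5=0 [stuck-at-0], G6=1.
So Y = 1. (Without the fault it would be 0.)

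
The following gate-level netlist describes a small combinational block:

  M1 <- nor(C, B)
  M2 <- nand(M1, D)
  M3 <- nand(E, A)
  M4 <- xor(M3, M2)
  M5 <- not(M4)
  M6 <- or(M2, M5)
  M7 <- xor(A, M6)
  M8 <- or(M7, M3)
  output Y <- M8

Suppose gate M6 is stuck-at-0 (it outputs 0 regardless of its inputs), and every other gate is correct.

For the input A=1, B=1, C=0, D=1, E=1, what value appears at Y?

1

Propagate with M6 forced: M1=0, M2=1, M3=0, M4=1, M5=0, M6=0 [stuck-at-0], M7=1, M8=1.
So Y = 1. (Without the fault it would be 0.)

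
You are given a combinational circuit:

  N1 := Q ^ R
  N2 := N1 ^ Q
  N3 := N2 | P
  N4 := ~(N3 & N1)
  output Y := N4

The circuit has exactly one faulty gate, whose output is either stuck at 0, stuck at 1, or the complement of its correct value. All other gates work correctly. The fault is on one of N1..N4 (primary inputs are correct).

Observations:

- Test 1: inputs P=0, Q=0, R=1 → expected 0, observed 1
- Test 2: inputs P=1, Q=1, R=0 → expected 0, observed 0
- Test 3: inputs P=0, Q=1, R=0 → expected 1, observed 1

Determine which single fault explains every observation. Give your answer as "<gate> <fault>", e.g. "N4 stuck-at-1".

N2 stuck-at-0

Fault-free values for test 1 (P=0, Q=0, R=1): N1=1, N2=1, N3=1, N4=0, giving Y=0. Observed 1.
Test 1: faults giving observed 1 are {N1 stuck-at-0, N1 inverted output, N2 stuck-at-0, N2 inverted output, N3 stuck-at-0, N3 inverted output, N4 stuck-at-1, N4 inverted output}.
Test 2 (P=1, Q=1, R=0): fault-free N1=1, N2=0, N3=1, N4=0 → 0; observed 0. Eliminates N1 stuck-at-0, N1 inverted output, N3 stuck-at-0, N3 inverted output, N4 stuck-at-1, N4 inverted output.
Test 3 (P=0, Q=1, R=0): fault-free N1=1, N2=0, N3=0, N4=1 → 1; observed 1. Eliminates N2 inverted output.
Only N2 stuck-at-0 is consistent with every test.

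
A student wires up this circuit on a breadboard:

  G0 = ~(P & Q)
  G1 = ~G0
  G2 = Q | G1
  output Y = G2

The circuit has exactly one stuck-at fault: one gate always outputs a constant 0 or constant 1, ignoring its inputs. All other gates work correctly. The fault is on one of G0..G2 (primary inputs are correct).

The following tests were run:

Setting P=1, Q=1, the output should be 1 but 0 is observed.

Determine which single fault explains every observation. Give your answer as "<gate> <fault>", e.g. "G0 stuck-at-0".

G2 stuck-at-0

Fault-free values for test 1 (P=1, Q=1): G0=0, G1=1, G2=1, giving Y=1. Observed 0.
Test 1: faults giving observed 0 are {G2 stuck-at-0}.
Only G2 stuck-at-0 is consistent with every test.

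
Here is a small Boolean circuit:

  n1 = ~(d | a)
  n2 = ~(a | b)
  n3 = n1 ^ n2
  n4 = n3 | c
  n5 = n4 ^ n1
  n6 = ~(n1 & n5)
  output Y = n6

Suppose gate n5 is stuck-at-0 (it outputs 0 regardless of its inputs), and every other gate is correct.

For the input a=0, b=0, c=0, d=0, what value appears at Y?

Propagate with n5 forced: n1=1, n2=1, n3=0, n4=0, n5=0 [stuck-at-0], n6=1.
So Y = 1. (Without the fault it would be 0.)

1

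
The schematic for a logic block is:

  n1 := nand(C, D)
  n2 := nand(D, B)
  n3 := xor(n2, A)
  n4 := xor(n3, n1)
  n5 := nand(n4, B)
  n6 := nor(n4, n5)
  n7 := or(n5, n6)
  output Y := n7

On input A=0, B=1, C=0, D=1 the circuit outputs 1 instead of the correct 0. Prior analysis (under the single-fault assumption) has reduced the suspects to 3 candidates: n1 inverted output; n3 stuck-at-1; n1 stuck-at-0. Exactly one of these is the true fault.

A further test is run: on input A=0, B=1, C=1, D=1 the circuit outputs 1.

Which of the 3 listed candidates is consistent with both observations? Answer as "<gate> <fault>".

Evaluate each candidate on input A=0, B=1, C=1, D=1:
  n1 inverted output: n1=1 [inverted output], n2=0, n3=0, n4=1, n5=0, n6=0, n7=0 → 0 — eliminated
  n3 stuck-at-1: n1=0, n2=0, n3=1 [stuck-at-1], n4=1, n5=0, n6=0, n7=0 → 0 — eliminated
  n1 stuck-at-0: n1=0 [stuck-at-0], n2=0, n3=0, n4=0, n5=1, n6=0, n7=1 → 1 — matches
Only n1 stuck-at-0 reproduces the observed 1.

n1 stuck-at-0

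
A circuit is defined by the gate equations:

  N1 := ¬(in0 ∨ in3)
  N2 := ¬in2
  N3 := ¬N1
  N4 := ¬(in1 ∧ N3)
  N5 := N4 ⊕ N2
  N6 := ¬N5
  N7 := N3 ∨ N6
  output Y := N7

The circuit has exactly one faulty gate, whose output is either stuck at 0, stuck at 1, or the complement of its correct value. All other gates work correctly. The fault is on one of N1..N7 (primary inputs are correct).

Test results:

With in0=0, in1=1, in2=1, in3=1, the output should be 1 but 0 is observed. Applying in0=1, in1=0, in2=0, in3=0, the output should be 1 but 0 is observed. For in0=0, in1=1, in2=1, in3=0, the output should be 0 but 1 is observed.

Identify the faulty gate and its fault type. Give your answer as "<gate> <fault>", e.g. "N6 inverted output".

Fault-free values for test 1 (in0=0, in1=1, in2=1, in3=1): N1=0, N2=0, N3=1, N4=0, N5=0, N6=1, N7=1, giving Y=1. Observed 0.
Test 1: faults giving observed 0 are {N1 stuck-at-1, N1 inverted output, N3 stuck-at-0, N3 inverted output, N7 stuck-at-0, N7 inverted output}.
Test 2 (in0=1, in1=0, in2=0, in3=0): fault-free N1=0, N2=1, N3=1, N4=1, N5=0, N6=1, N7=1 → 1; observed 0. Eliminates N1 stuck-at-1, N1 inverted output, N3 stuck-at-0, N3 inverted output.
Test 3 (in0=0, in1=1, in2=1, in3=0): fault-free N1=1, N2=0, N3=0, N4=1, N5=1, N6=0, N7=0 → 0; observed 1. Eliminates N7 stuck-at-0.
Only N7 inverted output is consistent with every test.

N7 inverted output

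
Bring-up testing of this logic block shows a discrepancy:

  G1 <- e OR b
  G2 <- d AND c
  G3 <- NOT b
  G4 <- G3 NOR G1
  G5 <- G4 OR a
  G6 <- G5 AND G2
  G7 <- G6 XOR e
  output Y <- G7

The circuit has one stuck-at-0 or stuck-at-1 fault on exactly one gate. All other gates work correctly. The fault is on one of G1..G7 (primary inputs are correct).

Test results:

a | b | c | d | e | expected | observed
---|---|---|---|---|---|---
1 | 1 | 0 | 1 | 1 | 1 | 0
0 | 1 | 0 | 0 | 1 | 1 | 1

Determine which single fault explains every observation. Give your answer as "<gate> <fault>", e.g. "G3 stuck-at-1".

Fault-free values for test 1 (a=1, b=1, c=0, d=1, e=1): G1=1, G2=0, G3=0, G4=0, G5=1, G6=0, G7=1, giving Y=1. Observed 0.
Test 1: faults giving observed 0 are {G2 stuck-at-1, G6 stuck-at-1, G7 stuck-at-0}.
Test 2 (a=0, b=1, c=0, d=0, e=1): fault-free G1=1, G2=0, G3=0, G4=0, G5=0, G6=0, G7=1 → 1; observed 1. Eliminates G6 stuck-at-1, G7 stuck-at-0.
Only G2 stuck-at-1 is consistent with every test.

G2 stuck-at-1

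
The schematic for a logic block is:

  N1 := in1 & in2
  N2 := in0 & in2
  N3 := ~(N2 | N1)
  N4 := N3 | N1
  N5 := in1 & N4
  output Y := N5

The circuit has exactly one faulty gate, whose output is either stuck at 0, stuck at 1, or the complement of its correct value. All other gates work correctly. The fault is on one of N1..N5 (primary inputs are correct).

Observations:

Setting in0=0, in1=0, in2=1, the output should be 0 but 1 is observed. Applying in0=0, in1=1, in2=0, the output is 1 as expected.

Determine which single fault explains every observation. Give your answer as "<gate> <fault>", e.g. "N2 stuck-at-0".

Fault-free values for test 1 (in0=0, in1=0, in2=1): N1=0, N2=0, N3=1, N4=1, N5=0, giving Y=0. Observed 1.
Test 1: faults giving observed 1 are {N5 stuck-at-1, N5 inverted output}.
Test 2 (in0=0, in1=1, in2=0): fault-free N1=0, N2=0, N3=1, N4=1, N5=1 → 1; observed 1. Eliminates N5 inverted output.
Only N5 stuck-at-1 is consistent with every test.

N5 stuck-at-1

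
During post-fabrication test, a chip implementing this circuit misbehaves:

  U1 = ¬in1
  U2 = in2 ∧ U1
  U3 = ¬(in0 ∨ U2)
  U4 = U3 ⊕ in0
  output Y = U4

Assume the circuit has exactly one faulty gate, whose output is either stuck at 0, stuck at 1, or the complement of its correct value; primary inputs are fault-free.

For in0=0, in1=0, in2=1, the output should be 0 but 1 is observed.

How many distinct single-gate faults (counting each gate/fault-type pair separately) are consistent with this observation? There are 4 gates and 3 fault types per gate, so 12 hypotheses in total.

8

Fault-free: U1=1, U2=1, U3=0, U4=0 → 0. Observed 1.
  U1 stuck-at-0: output 1 ✓
  U1 stuck-at-1: output 0 ✗
  U1 inverted output: output 1 ✓
  U2 stuck-at-0: output 1 ✓
  U2 stuck-at-1: output 0 ✗
  U2 inverted output: output 1 ✓
  U3 stuck-at-0: output 0 ✗
  U3 stuck-at-1: output 1 ✓
  U3 inverted output: output 1 ✓
  U4 stuck-at-0: output 0 ✗
  U4 stuck-at-1: output 1 ✓
  U4 inverted output: output 1 ✓
Consistent faults: {U1 stuck-at-0, U1 inverted output, U2 stuck-at-0, U2 inverted output, U3 stuck-at-1, U3 inverted output, U4 stuck-at-1, U4 inverted output} — 8 in all.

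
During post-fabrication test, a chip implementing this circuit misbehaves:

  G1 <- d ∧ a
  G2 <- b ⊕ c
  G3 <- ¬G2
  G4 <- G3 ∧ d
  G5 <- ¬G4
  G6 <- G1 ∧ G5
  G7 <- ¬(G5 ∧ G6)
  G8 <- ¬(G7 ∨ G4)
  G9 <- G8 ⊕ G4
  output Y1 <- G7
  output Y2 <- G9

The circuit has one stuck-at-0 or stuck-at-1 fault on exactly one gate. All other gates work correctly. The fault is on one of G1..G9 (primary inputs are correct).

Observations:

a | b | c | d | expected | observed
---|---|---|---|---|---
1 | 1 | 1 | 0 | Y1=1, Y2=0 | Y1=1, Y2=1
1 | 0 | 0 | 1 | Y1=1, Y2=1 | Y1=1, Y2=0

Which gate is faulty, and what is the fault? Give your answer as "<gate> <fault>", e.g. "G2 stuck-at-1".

Fault-free values for test 1 (a=1, b=1, c=1, d=0): G1=0, G2=0, G3=1, G4=0, G5=1, G6=0, G7=1, G8=0, G9=0, giving Y1=1, Y2=0. Observed Y1=1, Y2=1.
Test 1: faults giving observed Y1=1, Y2=1 are {G4 stuck-at-1, G8 stuck-at-1, G9 stuck-at-1}.
Test 2 (a=1, b=0, c=0, d=1): fault-free G1=1, G2=0, G3=1, G4=1, G5=0, G6=0, G7=1, G8=0, G9=1 → Y1=1, Y2=1; observed Y1=1, Y2=0. Eliminates G4 stuck-at-1, G9 stuck-at-1.
Only G8 stuck-at-1 is consistent with every test.

G8 stuck-at-1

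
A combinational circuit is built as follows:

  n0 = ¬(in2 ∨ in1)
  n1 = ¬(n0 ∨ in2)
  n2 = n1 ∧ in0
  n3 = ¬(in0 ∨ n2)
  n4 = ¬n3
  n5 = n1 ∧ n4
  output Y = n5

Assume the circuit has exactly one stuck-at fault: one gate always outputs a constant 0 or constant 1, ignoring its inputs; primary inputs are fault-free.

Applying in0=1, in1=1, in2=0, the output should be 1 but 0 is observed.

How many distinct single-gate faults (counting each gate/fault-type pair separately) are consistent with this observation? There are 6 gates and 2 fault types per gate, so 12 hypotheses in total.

Fault-free: n0=0, n1=1, n2=1, n3=0, n4=1, n5=1 → 1. Observed 0.
  n0 stuck-at-0: output 1 ✗
  n0 stuck-at-1: output 0 ✓
  n1 stuck-at-0: output 0 ✓
  n1 stuck-at-1: output 1 ✗
  n2 stuck-at-0: output 1 ✗
  n2 stuck-at-1: output 1 ✗
  n3 stuck-at-0: output 1 ✗
  n3 stuck-at-1: output 0 ✓
  n4 stuck-at-0: output 0 ✓
  n4 stuck-at-1: output 1 ✗
  n5 stuck-at-0: output 0 ✓
  n5 stuck-at-1: output 1 ✗
Consistent faults: {n0 stuck-at-1, n1 stuck-at-0, n3 stuck-at-1, n4 stuck-at-0, n5 stuck-at-0} — 5 in all.

5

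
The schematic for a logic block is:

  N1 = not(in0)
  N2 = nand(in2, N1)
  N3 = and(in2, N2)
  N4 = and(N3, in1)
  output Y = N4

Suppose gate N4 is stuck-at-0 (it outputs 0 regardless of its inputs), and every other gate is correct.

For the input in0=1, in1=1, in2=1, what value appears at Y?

Propagate with N4 forced: N1=0, N2=1, N3=1, N4=0 [stuck-at-0].
So Y = 0. (Without the fault it would be 1.)

0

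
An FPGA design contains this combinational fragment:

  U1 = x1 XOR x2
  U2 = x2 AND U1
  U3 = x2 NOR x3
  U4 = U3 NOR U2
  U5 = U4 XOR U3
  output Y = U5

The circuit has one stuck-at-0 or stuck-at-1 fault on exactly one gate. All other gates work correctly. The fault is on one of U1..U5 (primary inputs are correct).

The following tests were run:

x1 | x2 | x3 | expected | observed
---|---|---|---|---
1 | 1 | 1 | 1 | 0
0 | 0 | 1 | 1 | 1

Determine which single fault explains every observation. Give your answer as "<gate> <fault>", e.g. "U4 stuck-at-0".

U1 stuck-at-1

Fault-free values for test 1 (x1=1, x2=1, x3=1): U1=0, U2=0, U3=0, U4=1, U5=1, giving Y=1. Observed 0.
Test 1: faults giving observed 0 are {U1 stuck-at-1, U2 stuck-at-1, U4 stuck-at-0, U5 stuck-at-0}.
Test 2 (x1=0, x2=0, x3=1): fault-free U1=0, U2=0, U3=0, U4=1, U5=1 → 1; observed 1. Eliminates U2 stuck-at-1, U4 stuck-at-0, U5 stuck-at-0.
Only U1 stuck-at-1 is consistent with every test.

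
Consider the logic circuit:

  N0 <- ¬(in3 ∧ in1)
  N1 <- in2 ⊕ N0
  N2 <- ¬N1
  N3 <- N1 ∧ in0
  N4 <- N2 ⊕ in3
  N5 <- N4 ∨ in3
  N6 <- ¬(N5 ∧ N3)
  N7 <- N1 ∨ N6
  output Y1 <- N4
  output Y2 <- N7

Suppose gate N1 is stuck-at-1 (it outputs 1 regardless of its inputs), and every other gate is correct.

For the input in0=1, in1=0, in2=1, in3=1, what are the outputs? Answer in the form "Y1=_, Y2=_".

Y1=1, Y2=1

Propagate with N1 forced: N0=1, N1=1 [stuck-at-1], N2=0, N3=1, N4=1, N5=1, N6=0, N7=1.
So the outputs are Y1=1, Y2=1. (Without the fault they would be Y1=0, Y2=1.)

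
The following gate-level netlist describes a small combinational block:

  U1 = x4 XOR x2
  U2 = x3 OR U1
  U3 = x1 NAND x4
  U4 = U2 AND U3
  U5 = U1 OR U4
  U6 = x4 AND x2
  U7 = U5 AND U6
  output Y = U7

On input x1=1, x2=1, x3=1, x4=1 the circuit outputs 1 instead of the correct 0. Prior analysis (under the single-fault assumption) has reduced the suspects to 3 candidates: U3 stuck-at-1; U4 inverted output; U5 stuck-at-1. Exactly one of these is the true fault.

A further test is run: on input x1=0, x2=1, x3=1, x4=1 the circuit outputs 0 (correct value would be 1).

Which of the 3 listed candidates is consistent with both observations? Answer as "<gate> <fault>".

U4 inverted output

Evaluate each candidate on input x1=0, x2=1, x3=1, x4=1:
  U3 stuck-at-1: U1=0, U2=1, U3=1 [stuck-at-1], U4=1, U5=1, U6=1, U7=1 → 1 — eliminated
  U4 inverted output: U1=0, U2=1, U3=1, U4=0 [inverted output], U5=0, U6=1, U7=0 → 0 — matches
  U5 stuck-at-1: U1=0, U2=1, U3=1, U4=1, U5=1 [stuck-at-1], U6=1, U7=1 → 1 — eliminated
Only U4 inverted output reproduces the observed 0.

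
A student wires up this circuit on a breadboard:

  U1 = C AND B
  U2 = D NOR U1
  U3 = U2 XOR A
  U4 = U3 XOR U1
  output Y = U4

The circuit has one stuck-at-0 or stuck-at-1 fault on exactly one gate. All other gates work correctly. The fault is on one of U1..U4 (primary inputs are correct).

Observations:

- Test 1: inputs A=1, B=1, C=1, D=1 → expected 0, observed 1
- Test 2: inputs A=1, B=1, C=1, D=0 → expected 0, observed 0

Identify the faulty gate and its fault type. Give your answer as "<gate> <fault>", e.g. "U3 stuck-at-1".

Fault-free values for test 1 (A=1, B=1, C=1, D=1): U1=1, U2=0, U3=1, U4=0, giving Y=0. Observed 1.
Test 1: faults giving observed 1 are {U1 stuck-at-0, U2 stuck-at-1, U3 stuck-at-0, U4 stuck-at-1}.
Test 2 (A=1, B=1, C=1, D=0): fault-free U1=1, U2=0, U3=1, U4=0 → 0; observed 0. Eliminates U2 stuck-at-1, U3 stuck-at-0, U4 stuck-at-1.
Only U1 stuck-at-0 is consistent with every test.

U1 stuck-at-0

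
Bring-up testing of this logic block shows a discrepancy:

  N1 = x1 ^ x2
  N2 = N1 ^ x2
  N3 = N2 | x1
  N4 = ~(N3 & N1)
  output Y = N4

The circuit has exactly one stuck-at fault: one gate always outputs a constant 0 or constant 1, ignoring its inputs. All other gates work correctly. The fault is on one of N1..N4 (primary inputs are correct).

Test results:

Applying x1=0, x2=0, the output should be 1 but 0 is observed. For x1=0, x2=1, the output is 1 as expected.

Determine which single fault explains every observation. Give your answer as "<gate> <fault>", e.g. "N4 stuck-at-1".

N1 stuck-at-1

Fault-free values for test 1 (x1=0, x2=0): N1=0, N2=0, N3=0, N4=1, giving Y=1. Observed 0.
Test 1: faults giving observed 0 are {N1 stuck-at-1, N4 stuck-at-0}.
Test 2 (x1=0, x2=1): fault-free N1=1, N2=0, N3=0, N4=1 → 1; observed 1. Eliminates N4 stuck-at-0.
Only N1 stuck-at-1 is consistent with every test.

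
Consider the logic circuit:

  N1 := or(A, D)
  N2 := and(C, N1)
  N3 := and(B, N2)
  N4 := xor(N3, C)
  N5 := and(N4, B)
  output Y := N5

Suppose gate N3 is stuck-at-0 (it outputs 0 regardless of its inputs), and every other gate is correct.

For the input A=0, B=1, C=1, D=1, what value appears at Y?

Propagate with N3 forced: N1=1, N2=1, N3=0 [stuck-at-0], N4=1, N5=1.
So Y = 1. (Without the fault it would be 0.)

1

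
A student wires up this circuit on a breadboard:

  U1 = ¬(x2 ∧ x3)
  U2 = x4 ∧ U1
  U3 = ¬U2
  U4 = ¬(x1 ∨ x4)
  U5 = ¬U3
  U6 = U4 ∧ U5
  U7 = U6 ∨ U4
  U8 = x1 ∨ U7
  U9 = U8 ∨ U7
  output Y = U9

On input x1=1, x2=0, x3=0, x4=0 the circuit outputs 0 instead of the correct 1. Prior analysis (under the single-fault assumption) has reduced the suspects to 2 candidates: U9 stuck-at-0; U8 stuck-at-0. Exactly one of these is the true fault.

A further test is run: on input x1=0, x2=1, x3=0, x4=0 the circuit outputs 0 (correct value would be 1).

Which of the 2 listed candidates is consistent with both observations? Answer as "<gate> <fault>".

Evaluate each candidate on input x1=0, x2=1, x3=0, x4=0:
  U9 stuck-at-0: U1=1, U2=0, U3=1, U4=1, U5=0, U6=0, U7=1, U8=1, U9=0 [stuck-at-0] → 0 — matches
  U8 stuck-at-0: U1=1, U2=0, U3=1, U4=1, U5=0, U6=0, U7=1, U8=0 [stuck-at-0], U9=1 → 1 — eliminated
Only U9 stuck-at-0 reproduces the observed 0.

U9 stuck-at-0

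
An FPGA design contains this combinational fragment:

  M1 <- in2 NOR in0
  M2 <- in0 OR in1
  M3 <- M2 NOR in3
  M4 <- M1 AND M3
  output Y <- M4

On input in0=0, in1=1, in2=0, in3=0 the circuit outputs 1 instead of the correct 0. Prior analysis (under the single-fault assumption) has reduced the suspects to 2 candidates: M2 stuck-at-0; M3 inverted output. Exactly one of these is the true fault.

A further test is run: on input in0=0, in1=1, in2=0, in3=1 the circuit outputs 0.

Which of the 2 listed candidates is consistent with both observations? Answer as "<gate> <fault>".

M2 stuck-at-0

Evaluate each candidate on input in0=0, in1=1, in2=0, in3=1:
  M2 stuck-at-0: M1=1, M2=0 [stuck-at-0], M3=0, M4=0 → 0 — matches
  M3 inverted output: M1=1, M2=1, M3=1 [inverted output], M4=1 → 1 — eliminated
Only M2 stuck-at-0 reproduces the observed 0.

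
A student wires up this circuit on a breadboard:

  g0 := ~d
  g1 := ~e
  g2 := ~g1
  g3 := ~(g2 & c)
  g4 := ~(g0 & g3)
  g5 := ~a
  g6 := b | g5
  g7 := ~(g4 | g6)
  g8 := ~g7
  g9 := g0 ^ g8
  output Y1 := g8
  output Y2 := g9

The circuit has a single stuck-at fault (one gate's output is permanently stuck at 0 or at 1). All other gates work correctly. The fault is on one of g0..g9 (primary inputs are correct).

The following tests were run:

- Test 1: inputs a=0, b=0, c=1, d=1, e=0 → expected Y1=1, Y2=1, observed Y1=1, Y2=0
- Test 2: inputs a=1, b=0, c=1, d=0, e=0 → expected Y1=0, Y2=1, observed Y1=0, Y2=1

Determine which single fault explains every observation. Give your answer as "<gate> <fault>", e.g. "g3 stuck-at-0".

g0 stuck-at-1

Fault-free values for test 1 (a=0, b=0, c=1, d=1, e=0): g0=0, g1=1, g2=0, g3=1, g4=1, g5=1, g6=1, g7=0, g8=1, g9=1, giving Y1=1, Y2=1. Observed Y1=1, Y2=0.
Test 1: faults giving observed Y1=1, Y2=0 are {g0 stuck-at-1, g9 stuck-at-0}.
Test 2 (a=1, b=0, c=1, d=0, e=0): fault-free g0=1, g1=1, g2=0, g3=1, g4=0, g5=0, g6=0, g7=1, g8=0, g9=1 → Y1=0, Y2=1; observed Y1=0, Y2=1. Eliminates g9 stuck-at-0.
Only g0 stuck-at-1 is consistent with every test.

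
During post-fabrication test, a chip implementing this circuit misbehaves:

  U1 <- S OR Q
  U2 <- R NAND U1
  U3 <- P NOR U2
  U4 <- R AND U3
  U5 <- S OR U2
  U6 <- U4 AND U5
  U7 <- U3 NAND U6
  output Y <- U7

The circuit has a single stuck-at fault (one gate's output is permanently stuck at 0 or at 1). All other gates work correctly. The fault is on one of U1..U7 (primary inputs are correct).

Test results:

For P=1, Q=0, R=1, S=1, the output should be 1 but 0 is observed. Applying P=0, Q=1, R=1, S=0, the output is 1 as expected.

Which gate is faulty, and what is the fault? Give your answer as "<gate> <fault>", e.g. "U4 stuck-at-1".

U3 stuck-at-1

Fault-free values for test 1 (P=1, Q=0, R=1, S=1): U1=1, U2=0, U3=0, U4=0, U5=1, U6=0, U7=1, giving Y=1. Observed 0.
Test 1: faults giving observed 0 are {U3 stuck-at-1, U7 stuck-at-0}.
Test 2 (P=0, Q=1, R=1, S=0): fault-free U1=1, U2=0, U3=1, U4=1, U5=0, U6=0, U7=1 → 1; observed 1. Eliminates U7 stuck-at-0.
Only U3 stuck-at-1 is consistent with every test.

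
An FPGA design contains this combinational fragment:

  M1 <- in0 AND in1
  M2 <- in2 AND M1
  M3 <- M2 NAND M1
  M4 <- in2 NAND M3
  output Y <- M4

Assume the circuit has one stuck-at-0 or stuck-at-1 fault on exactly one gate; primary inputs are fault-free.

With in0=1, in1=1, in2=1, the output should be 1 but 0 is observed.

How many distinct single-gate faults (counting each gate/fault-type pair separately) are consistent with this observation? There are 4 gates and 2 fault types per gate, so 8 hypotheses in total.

4

Fault-free: M1=1, M2=1, M3=0, M4=1 → 1. Observed 0.
  M1 stuck-at-0: output 0 ✓
  M1 stuck-at-1: output 1 ✗
  M2 stuck-at-0: output 0 ✓
  M2 stuck-at-1: output 1 ✗
  M3 stuck-at-0: output 1 ✗
  M3 stuck-at-1: output 0 ✓
  M4 stuck-at-0: output 0 ✓
  M4 stuck-at-1: output 1 ✗
Consistent faults: {M1 stuck-at-0, M2 stuck-at-0, M3 stuck-at-1, M4 stuck-at-0} — 4 in all.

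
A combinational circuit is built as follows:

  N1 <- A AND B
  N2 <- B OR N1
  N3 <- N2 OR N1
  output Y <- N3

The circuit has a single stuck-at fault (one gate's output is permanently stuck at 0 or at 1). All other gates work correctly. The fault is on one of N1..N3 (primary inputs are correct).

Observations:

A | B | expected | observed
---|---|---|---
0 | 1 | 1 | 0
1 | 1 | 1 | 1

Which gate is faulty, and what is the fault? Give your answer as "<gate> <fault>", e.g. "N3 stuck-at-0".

Fault-free values for test 1 (A=0, B=1): N1=0, N2=1, N3=1, giving Y=1. Observed 0.
Test 1: faults giving observed 0 are {N2 stuck-at-0, N3 stuck-at-0}.
Test 2 (A=1, B=1): fault-free N1=1, N2=1, N3=1 → 1; observed 1. Eliminates N3 stuck-at-0.
Only N2 stuck-at-0 is consistent with every test.

N2 stuck-at-0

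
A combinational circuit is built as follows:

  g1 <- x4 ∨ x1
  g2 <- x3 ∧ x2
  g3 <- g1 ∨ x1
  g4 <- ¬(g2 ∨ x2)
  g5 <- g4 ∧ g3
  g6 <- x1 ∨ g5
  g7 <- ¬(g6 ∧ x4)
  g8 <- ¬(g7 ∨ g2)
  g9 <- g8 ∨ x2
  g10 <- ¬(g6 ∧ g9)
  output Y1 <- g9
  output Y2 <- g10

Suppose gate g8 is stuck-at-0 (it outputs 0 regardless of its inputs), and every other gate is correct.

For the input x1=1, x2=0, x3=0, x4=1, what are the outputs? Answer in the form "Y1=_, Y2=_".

Y1=0, Y2=1

Propagate with g8 forced: g1=1, g2=0, g3=1, g4=1, g5=1, g6=1, g7=0, g8=0 [stuck-at-0], g9=0, g10=1.
So the outputs are Y1=0, Y2=1. (Without the fault they would be Y1=1, Y2=0.)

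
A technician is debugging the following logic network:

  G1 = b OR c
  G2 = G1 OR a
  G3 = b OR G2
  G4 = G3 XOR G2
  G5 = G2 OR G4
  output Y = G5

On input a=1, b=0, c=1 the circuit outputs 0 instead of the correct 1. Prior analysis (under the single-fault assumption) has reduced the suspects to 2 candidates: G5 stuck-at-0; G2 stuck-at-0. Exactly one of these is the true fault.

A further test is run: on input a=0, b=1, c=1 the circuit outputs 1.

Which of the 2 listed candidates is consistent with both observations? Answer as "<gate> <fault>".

Evaluate each candidate on input a=0, b=1, c=1:
  G5 stuck-at-0: G1=1, G2=1, G3=1, G4=0, G5=0 [stuck-at-0] → 0 — eliminated
  G2 stuck-at-0: G1=1, G2=0 [stuck-at-0], G3=1, G4=1, G5=1 → 1 — matches
Only G2 stuck-at-0 reproduces the observed 1.

G2 stuck-at-0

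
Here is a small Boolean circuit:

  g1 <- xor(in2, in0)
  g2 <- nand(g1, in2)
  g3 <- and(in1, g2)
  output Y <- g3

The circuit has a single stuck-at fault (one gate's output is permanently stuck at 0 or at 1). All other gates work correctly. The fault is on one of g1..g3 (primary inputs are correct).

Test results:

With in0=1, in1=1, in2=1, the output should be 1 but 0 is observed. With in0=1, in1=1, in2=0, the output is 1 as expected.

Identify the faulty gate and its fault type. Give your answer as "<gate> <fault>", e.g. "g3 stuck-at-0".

Fault-free values for test 1 (in0=1, in1=1, in2=1): g1=0, g2=1, g3=1, giving Y=1. Observed 0.
Test 1: faults giving observed 0 are {g1 stuck-at-1, g2 stuck-at-0, g3 stuck-at-0}.
Test 2 (in0=1, in1=1, in2=0): fault-free g1=1, g2=1, g3=1 → 1; observed 1. Eliminates g2 stuck-at-0, g3 stuck-at-0.
Only g1 stuck-at-1 is consistent with every test.

g1 stuck-at-1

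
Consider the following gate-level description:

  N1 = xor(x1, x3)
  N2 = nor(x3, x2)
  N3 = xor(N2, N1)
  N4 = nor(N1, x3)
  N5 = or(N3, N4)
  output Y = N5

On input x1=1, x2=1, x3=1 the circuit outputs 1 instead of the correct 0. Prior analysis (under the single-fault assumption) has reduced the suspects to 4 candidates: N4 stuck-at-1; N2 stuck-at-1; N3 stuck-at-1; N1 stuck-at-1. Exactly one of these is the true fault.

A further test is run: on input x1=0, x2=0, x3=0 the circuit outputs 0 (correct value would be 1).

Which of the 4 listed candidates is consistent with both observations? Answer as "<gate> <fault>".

N1 stuck-at-1

Evaluate each candidate on input x1=0, x2=0, x3=0:
  N4 stuck-at-1: N1=0, N2=1, N3=1, N4=1 [stuck-at-1], N5=1 → 1 — eliminated
  N2 stuck-at-1: N1=0, N2=1 [stuck-at-1], N3=1, N4=1, N5=1 → 1 — eliminated
  N3 stuck-at-1: N1=0, N2=1, N3=1 [stuck-at-1], N4=1, N5=1 → 1 — eliminated
  N1 stuck-at-1: N1=1 [stuck-at-1], N2=1, N3=0, N4=0, N5=0 → 0 — matches
Only N1 stuck-at-1 reproduces the observed 0.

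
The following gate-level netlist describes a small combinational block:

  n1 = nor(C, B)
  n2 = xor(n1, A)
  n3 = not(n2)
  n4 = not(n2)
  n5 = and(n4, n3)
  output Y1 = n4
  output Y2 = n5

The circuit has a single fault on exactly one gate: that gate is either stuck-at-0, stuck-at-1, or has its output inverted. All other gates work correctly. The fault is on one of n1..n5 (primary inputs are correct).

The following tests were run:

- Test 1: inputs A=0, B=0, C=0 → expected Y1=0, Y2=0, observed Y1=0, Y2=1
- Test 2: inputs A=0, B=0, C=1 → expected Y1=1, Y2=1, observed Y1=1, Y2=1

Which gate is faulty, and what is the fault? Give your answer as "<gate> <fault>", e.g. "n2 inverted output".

n5 stuck-at-1

Fault-free values for test 1 (A=0, B=0, C=0): n1=1, n2=1, n3=0, n4=0, n5=0, giving Y1=0, Y2=0. Observed Y1=0, Y2=1.
Test 1: faults giving observed Y1=0, Y2=1 are {n5 stuck-at-1, n5 inverted output}.
Test 2 (A=0, B=0, C=1): fault-free n1=0, n2=0, n3=1, n4=1, n5=1 → Y1=1, Y2=1; observed Y1=1, Y2=1. Eliminates n5 inverted output.
Only n5 stuck-at-1 is consistent with every test.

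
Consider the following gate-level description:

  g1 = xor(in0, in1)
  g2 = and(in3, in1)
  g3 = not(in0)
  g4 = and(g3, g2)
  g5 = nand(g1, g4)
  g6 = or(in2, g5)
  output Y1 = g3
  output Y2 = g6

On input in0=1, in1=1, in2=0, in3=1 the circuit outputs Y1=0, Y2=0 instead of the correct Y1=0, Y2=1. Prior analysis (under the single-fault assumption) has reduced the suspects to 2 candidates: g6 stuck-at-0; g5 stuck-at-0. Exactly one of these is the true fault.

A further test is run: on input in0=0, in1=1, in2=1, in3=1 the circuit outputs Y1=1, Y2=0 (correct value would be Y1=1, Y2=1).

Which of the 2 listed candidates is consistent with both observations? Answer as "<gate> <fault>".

g6 stuck-at-0

Evaluate each candidate on input in0=0, in1=1, in2=1, in3=1:
  g6 stuck-at-0: g1=1, g2=1, g3=1, g4=1, g5=0, g6=0 [stuck-at-0] → Y1=1, Y2=0 — matches
  g5 stuck-at-0: g1=1, g2=1, g3=1, g4=1, g5=0 [stuck-at-0], g6=1 → Y1=1, Y2=1 — eliminated
Only g6 stuck-at-0 reproduces the observed Y1=1, Y2=0.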